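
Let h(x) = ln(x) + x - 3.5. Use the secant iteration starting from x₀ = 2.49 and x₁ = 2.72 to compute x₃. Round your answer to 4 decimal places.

h(2.49) = -0.097717, h(2.72) = 0.220632
x₂ = 2.720000 − 0.220632·(2.720000 − 2.490000) / (0.220632 − (-0.097717)) = 2.720000 − (0.050745)/(0.318349) = 2.560599
h(2.560599) = 0.000840
x₃ = 2.560599 − 0.000840·(2.560599 − 2.720000) / (0.000840 − 0.220632) = 2.560599 − (-0.000134)/(-0.219792) = 2.559990

2.5600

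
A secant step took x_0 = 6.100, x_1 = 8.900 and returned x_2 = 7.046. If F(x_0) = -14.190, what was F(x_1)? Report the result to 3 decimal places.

The secant line through (6.100, -14.190) and (8.900, F(x_1)) crosses zero at x_2 = 7.046.
So (6.100, -14.190), (8.900, F(x_1)), (7.046, 0) are collinear:
F(x_1) = -14.190 · (8.900 − 7.046) / (6.100 − 7.046) = -14.190 · (1.85400)/(-0.94600) = 27.81000

27.810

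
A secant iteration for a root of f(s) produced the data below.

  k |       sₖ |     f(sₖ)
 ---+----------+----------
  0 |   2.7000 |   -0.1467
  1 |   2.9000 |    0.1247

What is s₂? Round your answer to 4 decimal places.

2.8081

s₂ = 2.9000 − 0.1247·(2.9000 − 2.7000) / (0.1247 − (-0.1467))
   = 2.9000 − (0.024940)/(0.271400) = 2.808106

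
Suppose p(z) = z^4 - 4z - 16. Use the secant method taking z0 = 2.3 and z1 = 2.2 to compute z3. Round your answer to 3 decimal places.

p(2.3) = 2.78410, p(2.2) = -1.37440
z2 = 2.20000 − (-1.37440)·(2.20000 − 2.30000) / (-1.37440 − 2.78410) = 2.20000 − (0.13744)/(-4.15850) = 2.23305
p(2.23305) = -0.06688
z3 = 2.23305 − (-0.06688)·(2.23305 − 2.20000) / (-0.06688 − (-1.37440)) = 2.23305 − (-0.00221)/(1.30752) = 2.23474

2.235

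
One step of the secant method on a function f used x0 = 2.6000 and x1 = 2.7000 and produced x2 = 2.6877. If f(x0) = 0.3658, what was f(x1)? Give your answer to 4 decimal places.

The secant line through (2.6000, 0.3658) and (2.7000, f(x1)) crosses zero at x2 = 2.6877.
So (2.6000, 0.3658), (2.7000, f(x1)), (2.6877, 0) are collinear:
f(x1) = 0.3658 · (2.7000 − 2.6877) / (2.6000 − 2.6877) = 0.3658 · (0.012300)/(-0.087700) = -0.051304

-0.0513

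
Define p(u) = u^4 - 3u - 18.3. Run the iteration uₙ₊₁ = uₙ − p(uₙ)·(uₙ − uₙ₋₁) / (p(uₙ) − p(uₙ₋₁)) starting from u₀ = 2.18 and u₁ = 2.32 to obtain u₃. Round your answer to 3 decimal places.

2.236

p(2.18) = -2.25469, p(2.32) = 3.71023
u₂ = 2.32000 − 3.71023·(2.32000 − 2.18000) / (3.71023 − (-2.25469)) = 2.32000 − (0.51943)/(5.96492) = 2.23292
p(2.23292) = -0.13929
u₃ = 2.23292 − (-0.13929)·(2.23292 − 2.32000) / (-0.13929 − 3.71023) = 2.23292 − (0.01213)/(-3.84952) = 2.23607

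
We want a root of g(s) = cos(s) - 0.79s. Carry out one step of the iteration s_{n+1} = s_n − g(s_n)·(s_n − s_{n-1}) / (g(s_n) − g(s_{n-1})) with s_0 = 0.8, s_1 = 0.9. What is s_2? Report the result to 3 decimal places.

g(0.8) = 0.06471, g(0.9) = -0.08939
s_2 = 0.90000 − (-0.08939)·(0.90000 − 0.80000) / (-0.08939 − 0.06471) = 0.90000 − (-0.00894)/(-0.15410) = 0.84199

0.842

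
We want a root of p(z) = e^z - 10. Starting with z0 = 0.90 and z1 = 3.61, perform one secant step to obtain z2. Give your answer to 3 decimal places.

1.492

p(0.90) = -7.54040, p(3.61) = 26.96605
z2 = 3.61000 − 26.96605·(3.61000 − 0.90000) / (26.96605 − (-7.54040)) = 3.61000 − (73.07800)/(34.50645) = 1.49219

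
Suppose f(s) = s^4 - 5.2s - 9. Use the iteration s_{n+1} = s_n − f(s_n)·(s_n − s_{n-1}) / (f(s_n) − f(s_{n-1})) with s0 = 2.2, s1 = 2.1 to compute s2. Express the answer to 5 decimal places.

2.11365

f(2.2) = 2.9856000, f(2.1) = -0.4719000
s2 = 2.1000000 − (-0.4719000)·(2.1000000 − 2.2000000) / (-0.4719000 − 2.9856000) = 2.1000000 − (0.0471900)/(-3.4575000) = 2.1136486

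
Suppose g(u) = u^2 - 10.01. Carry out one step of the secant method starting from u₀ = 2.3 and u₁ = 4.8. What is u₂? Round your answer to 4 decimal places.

g(2.3) = -4.720000, g(4.8) = 13.030000
u₂ = 4.800000 − 13.030000·(4.800000 − 2.300000) / (13.030000 − (-4.720000)) = 4.800000 − (32.575000)/(17.750000) = 2.964789

2.9648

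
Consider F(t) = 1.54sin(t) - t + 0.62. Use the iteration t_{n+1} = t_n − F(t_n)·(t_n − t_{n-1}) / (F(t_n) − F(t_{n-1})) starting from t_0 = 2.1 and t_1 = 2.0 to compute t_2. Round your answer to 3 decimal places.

2.012

F(2.1) = -0.15066, F(2.0) = 0.02032
t_2 = 2.00000 − 0.02032·(2.00000 − 2.10000) / (0.02032 − (-0.15066)) = 2.00000 − (-0.00203)/(0.17098) = 2.01188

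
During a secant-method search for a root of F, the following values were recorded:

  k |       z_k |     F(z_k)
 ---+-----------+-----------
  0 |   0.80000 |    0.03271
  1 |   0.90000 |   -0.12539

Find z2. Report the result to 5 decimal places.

0.82069

z2 = 0.90000 − (-0.12539)·(0.90000 − 0.80000) / (-0.12539 − 0.03271)
   = 0.90000 − (-0.0125390)/(-0.1581000) = 0.8206894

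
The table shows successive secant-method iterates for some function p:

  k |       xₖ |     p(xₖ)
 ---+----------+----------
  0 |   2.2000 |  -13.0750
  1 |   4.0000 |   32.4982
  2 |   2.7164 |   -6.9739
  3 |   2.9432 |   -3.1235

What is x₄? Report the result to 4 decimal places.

x₄ = 2.9432 − (-3.1235)·(2.9432 − 2.7164) / (-3.1235 − (-6.9739))
   = 2.9432 − (-0.708410)/(3.850400) = 3.127183

3.1272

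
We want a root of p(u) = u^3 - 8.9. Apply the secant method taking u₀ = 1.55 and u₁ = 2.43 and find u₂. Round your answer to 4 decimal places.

p(1.55) = -5.176125, p(2.43) = 5.448907
u₂ = 2.430000 − 5.448907·(2.430000 − 1.550000) / (5.448907 − (-5.176125)) = 2.430000 − (4.795038)/(10.625032) = 1.978704

1.9787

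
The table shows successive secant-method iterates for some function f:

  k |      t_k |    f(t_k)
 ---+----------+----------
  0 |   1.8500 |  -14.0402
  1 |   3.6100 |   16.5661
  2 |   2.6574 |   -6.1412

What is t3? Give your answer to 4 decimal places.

t3 = 2.6574 − (-6.1412)·(2.6574 − 3.6100) / (-6.1412 − 16.5661)
   = 2.6574 − (5.850107)/(-22.707300) = 2.915031

2.9150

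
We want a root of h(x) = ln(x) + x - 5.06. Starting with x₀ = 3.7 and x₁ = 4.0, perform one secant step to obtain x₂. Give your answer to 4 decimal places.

3.7410

h(3.7) = -0.051667, h(4.0) = 0.326294
x₂ = 4.000000 − 0.326294·(4.000000 − 3.700000) / (0.326294 − (-0.051667)) = 4.000000 − (0.097888)/(0.377962) = 3.741010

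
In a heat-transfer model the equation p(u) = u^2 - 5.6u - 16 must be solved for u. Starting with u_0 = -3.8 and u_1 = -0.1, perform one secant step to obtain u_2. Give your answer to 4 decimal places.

-1.7242

p(-3.8) = 19.720000, p(-0.1) = -15.430000
u_2 = -0.100000 − (-15.430000)·(-0.100000 − (-3.800000)) / (-15.430000 − 19.720000) = -0.100000 − (-57.091000)/(-35.150000) = -1.724211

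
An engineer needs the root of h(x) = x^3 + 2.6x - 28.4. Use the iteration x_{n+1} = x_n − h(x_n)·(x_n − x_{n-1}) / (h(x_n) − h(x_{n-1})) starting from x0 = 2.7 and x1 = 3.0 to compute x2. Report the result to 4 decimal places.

h(2.7) = -1.697000, h(3.0) = 6.400000
x2 = 3.000000 − 6.400000·(3.000000 − 2.700000) / (6.400000 − (-1.697000)) = 3.000000 − (1.920000)/(8.097000) = 2.762875

2.7629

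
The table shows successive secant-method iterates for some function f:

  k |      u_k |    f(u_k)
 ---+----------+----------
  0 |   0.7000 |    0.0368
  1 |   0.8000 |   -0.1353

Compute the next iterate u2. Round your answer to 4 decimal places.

0.7214

u2 = 0.8000 − (-0.1353)·(0.8000 − 0.7000) / (-0.1353 − 0.0368)
   = 0.8000 − (-0.013530)/(-0.172100) = 0.721383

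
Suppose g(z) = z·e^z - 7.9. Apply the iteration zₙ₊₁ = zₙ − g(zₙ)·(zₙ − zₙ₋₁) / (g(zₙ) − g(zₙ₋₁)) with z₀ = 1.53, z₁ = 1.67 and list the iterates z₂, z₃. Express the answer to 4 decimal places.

1.5947, 1.5979

g(1.53) = -0.834189, g(1.67) = 0.971320
z₂ = 1.670000 − 0.971320·(1.670000 − 1.530000) / (0.971320 − (-0.834189)) = 1.670000 − (0.135985)/(1.805510) = 1.594683
g(1.594683) = -0.043363
z₃ = 1.594683 − (-0.043363)·(1.594683 − 1.670000) / (-0.043363 − 0.971320) = 1.594683 − (0.003266)/(-1.014683) = 1.597902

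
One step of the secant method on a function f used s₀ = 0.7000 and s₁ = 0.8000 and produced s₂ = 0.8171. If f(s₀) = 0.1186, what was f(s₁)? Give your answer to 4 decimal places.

The secant line through (0.7000, 0.1186) and (0.8000, f(s₁)) crosses zero at s₂ = 0.8171.
So (0.7000, 0.1186), (0.8000, f(s₁)), (0.8171, 0) are collinear:
f(s₁) = 0.1186 · (0.8000 − 0.8171) / (0.7000 − 0.8171) = 0.1186 · (-0.017100)/(-0.117100) = 0.017319

0.0173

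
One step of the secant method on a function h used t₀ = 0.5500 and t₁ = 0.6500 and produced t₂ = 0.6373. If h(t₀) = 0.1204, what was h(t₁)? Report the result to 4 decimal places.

The secant line through (0.5500, 0.1204) and (0.6500, h(t₁)) crosses zero at t₂ = 0.6373.
So (0.5500, 0.1204), (0.6500, h(t₁)), (0.6373, 0) are collinear:
h(t₁) = 0.1204 · (0.6500 − 0.6373) / (0.5500 − 0.6373) = 0.1204 · (0.012700)/(-0.087300) = -0.017515

-0.0175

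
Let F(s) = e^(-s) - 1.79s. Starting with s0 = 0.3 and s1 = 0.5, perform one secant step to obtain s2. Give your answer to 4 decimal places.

0.3828

F(0.3) = 0.203818, F(0.5) = -0.288469
s2 = 0.500000 − (-0.288469)·(0.500000 − 0.300000) / (-0.288469 − 0.203818) = 0.500000 − (-0.057694)/(-0.492288) = 0.382805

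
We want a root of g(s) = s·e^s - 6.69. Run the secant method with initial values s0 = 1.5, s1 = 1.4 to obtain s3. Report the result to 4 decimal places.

1.4971

g(1.5) = 0.032534, g(1.4) = -1.012720
s2 = 1.400000 − (-1.012720)·(1.400000 − 1.500000) / (-1.012720 − 0.032534) = 1.400000 − (0.101272)/(-1.045254) = 1.496887
g(1.496887) = -0.002264
s3 = 1.496887 − (-0.002264)·(1.496887 − 1.400000) / (-0.002264 − (-1.012720)) = 1.496887 − (-0.000219)/(1.010456) = 1.497105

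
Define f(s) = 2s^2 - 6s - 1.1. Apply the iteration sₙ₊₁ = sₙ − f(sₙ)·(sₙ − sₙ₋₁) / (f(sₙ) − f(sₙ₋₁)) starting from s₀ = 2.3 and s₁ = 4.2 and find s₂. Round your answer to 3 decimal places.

2.917

f(2.3) = -4.32000, f(4.2) = 8.98000
s₂ = 4.20000 − 8.98000·(4.20000 − 2.30000) / (8.98000 − (-4.32000)) = 4.20000 − (17.06200)/(13.30000) = 2.91714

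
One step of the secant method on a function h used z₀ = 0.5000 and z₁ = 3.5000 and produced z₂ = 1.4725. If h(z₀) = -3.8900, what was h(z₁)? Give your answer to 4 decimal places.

The secant line through (0.5000, -3.8900) and (3.5000, h(z₁)) crosses zero at z₂ = 1.4725.
So (0.5000, -3.8900), (3.5000, h(z₁)), (1.4725, 0) are collinear:
h(z₁) = -3.8900 · (3.5000 − 1.4725) / (0.5000 − 1.4725) = -3.8900 · (2.027500)/(-0.972500) = 8.110000

8.1100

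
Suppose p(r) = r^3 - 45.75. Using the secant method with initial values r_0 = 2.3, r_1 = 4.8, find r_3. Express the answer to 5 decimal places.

p(2.3) = -33.5830000, p(4.8) = 64.8420000
r_2 = 4.8000000 − 64.8420000·(4.8000000 − 2.3000000) / (64.8420000 − (-33.5830000)) = 4.8000000 − (162.1050000)/(98.4250000) = 3.1530099
p(3.1530099) = -14.4044420
r_3 = 3.1530099 − (-14.4044420)·(3.1530099 − 4.8000000) / (-14.4044420 − 64.8420000) = 3.1530099 − (23.7239733)/(-79.2464420) = 3.4523795

3.45238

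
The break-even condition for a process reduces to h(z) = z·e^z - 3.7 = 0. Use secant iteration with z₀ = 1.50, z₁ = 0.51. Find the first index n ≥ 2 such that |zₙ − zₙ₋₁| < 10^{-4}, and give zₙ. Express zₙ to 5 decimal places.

h(1.50) = 3.0225336, h(0.51) = -2.8507015
z₂ = 0.5100000 − (-2.8507015)·(-0.9900000)/(-5.8732351) = 0.9905179;  |Δ| = 0.4805179
h(0.9905179) = -1.0329033
z₃ = 0.9905179 − (-1.0329033)·(0.4805179)/(1.8177982) = 1.2635561;  |Δ| = 0.2730383
h(1.2635561) = 0.7704373
z₄ = 1.2635561 − 0.7704373·(0.2730383)/(1.8033406) = 1.1469066;  |Δ| = 0.1166496
h(1.1469066) = -0.0890352
z₅ = 1.1469066 − (-0.0890352)·(-0.1166496)/(-0.8594725) = 1.1589907;  |Δ| = 0.0120841
h(1.1589907) = -0.0066269
z₆ = 1.1589907 − (-0.0066269)·(0.0120841)/(0.0824083) = 1.1599624;  |Δ| = 0.0009717
h(1.1599624) = 0.0000635
z₇ = 1.1599624 − 0.0000635·(0.0009717)/(0.0066905) = 1.1599532;  |Δ| = 0.0000092
|z₇ − z₆| = 0.0000092 < 10^{-4}

n = 7, zₙ = 1.15995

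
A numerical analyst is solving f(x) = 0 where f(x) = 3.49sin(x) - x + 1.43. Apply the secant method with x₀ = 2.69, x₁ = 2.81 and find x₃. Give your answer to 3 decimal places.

2.753

f(2.69) = 0.26303, f(2.81) = -0.24383
x₂ = 2.81000 − (-0.24383)·(2.81000 − 2.69000) / (-0.24383 − 0.26303) = 2.81000 − (-0.02926)/(-0.50687) = 2.75227
f(2.75227) = 0.00239
x₃ = 2.75227 − 0.00239·(2.75227 − 2.81000) / (0.00239 − (-0.24383)) = 2.75227 − (-0.00014)/(0.24622) = 2.75283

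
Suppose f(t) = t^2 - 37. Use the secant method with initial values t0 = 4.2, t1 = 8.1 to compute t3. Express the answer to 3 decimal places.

f(4.2) = -19.36000, f(8.1) = 28.61000
t2 = 8.10000 − 28.61000·(8.10000 − 4.20000) / (28.61000 − (-19.36000)) = 8.10000 − (111.57900)/(47.97000) = 5.77398
f(5.77398) = -3.66111
t3 = 5.77398 − (-3.66111)·(5.77398 − 8.10000) / (-3.66111 − 28.61000) = 5.77398 − (8.51581)/(-32.27111) = 6.03787

6.038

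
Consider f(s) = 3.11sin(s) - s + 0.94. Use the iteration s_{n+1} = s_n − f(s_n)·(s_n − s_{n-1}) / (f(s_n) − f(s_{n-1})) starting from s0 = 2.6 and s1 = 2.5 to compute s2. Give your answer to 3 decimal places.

2.584

f(2.6) = -0.05679, f(2.5) = 0.30125
s2 = 2.50000 − 0.30125·(2.50000 − 2.60000) / (0.30125 − (-0.05679)) = 2.50000 − (-0.03012)/(0.35804) = 2.58414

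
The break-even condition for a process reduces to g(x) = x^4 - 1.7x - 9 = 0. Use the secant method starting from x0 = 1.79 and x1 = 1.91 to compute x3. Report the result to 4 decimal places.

1.8679

g(1.79) = -1.776743, g(1.91) = 1.061634
x2 = 1.910000 − 1.061634·(1.910000 − 1.790000) / (1.061634 − (-1.776743)) = 1.910000 − (0.127396)/(2.838377) = 1.865117
g(1.865117) = -0.069624
x3 = 1.865117 − (-0.069624)·(1.865117 − 1.910000) / (-0.069624 − 1.061634) = 1.865117 − (0.003125)/(-1.131257) = 1.867879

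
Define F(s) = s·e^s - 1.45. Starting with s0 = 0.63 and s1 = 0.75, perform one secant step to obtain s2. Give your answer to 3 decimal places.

0.709

F(0.63) = -0.26711, F(0.75) = 0.13775
s2 = 0.75000 − 0.13775·(0.75000 − 0.63000) / (0.13775 − (-0.26711)) = 0.75000 − (0.01653)/(0.40486) = 0.70917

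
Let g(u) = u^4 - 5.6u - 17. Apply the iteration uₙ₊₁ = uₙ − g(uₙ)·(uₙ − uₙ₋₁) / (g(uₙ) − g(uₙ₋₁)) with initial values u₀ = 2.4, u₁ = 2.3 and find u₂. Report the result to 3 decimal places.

2.341

g(2.4) = 2.73760, g(2.3) = -1.89590
u₂ = 2.30000 − (-1.89590)·(2.30000 − 2.40000) / (-1.89590 − 2.73760) = 2.30000 − (0.18959)/(-4.63350) = 2.34092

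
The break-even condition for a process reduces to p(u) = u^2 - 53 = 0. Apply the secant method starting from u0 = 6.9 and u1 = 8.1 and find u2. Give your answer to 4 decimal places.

p(6.9) = -5.390000, p(8.1) = 12.610000
u2 = 8.100000 − 12.610000·(8.100000 − 6.900000) / (12.610000 − (-5.390000)) = 8.100000 − (15.132000)/(18.000000) = 7.259333

7.2593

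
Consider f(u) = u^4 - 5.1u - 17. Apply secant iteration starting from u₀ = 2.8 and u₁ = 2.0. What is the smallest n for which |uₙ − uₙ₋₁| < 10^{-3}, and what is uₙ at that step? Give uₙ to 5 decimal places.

f(2.8) = 30.1856000, f(2.0) = -11.2000000
u₂ = 2.0000000 − (-11.2000000)·(-0.8000000)/(-41.3856000) = 2.2165004;  |Δ| = 0.2165004
f(2.2165004) = -4.1678199
u₃ = 2.2165004 − (-4.1678199)·(0.2165004)/(7.0321801) = 2.3448155;  |Δ| = 0.1283151
f(2.3448155) = 1.2712018
u₄ = 2.3448155 − 1.2712018·(0.1283151)/(5.4390217) = 2.3148259;  |Δ| = 0.0299897
f(2.3148259) = -0.0929603
u₅ = 2.3148259 − (-0.0929603)·(-0.0299897)/(-1.3641621) = 2.3168695;  |Δ| = 0.0020436
f(2.3168695) = -0.0018532
u₆ = 2.3168695 − (-0.0018532)·(0.0020436)/(0.0911072) = 2.3169111;  |Δ| = 0.0000416
|u₆ − u₅| = 0.0000416 < 10^{-3}

n = 6, uₙ = 2.31691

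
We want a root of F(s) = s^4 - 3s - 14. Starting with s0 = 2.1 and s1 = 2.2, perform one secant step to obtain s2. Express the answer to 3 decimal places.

F(2.1) = -0.85190, F(2.2) = 2.82560
s2 = 2.20000 − 2.82560·(2.20000 − 2.10000) / (2.82560 − (-0.85190)) = 2.20000 − (0.28256)/(3.67750) = 2.12317

2.123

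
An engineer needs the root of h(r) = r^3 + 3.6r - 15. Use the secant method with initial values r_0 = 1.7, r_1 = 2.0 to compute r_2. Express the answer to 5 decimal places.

h(1.7) = -3.9670000, h(2.0) = 0.2000000
r_2 = 2.0000000 − 0.2000000·(2.0000000 − 1.7000000) / (0.2000000 − (-3.9670000)) = 2.0000000 − (0.0600000)/(4.1670000) = 1.9856012

1.98560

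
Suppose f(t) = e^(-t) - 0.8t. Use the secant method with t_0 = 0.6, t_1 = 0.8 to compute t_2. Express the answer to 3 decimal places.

0.653

f(0.6) = 0.06881, f(0.8) = -0.19067
t_2 = 0.80000 − (-0.19067)·(0.80000 − 0.60000) / (-0.19067 − 0.06881) = 0.80000 − (-0.03813)/(-0.25948) = 0.65304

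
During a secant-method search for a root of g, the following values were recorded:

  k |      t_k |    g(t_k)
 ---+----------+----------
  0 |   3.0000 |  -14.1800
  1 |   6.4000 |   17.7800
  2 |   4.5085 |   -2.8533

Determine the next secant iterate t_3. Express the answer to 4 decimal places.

t_3 = 4.5085 − (-2.8533)·(4.5085 − 6.4000) / (-2.8533 − 17.7800)
   = 4.5085 − (5.397017)/(-20.633300) = 4.770068

4.7701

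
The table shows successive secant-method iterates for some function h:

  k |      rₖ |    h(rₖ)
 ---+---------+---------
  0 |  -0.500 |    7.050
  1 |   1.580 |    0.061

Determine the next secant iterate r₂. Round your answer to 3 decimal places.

1.598

r₂ = 1.580 − 0.061·(1.580 − (-0.500)) / (0.061 − 7.050)
   = 1.580 − (0.12688)/(-6.98900) = 1.59815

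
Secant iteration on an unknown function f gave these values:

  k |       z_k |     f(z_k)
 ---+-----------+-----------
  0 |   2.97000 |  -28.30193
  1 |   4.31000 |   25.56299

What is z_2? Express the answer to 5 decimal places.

3.67407

z_2 = 4.31000 − 25.56299·(4.31000 − 2.97000) / (25.56299 − (-28.30193))
   = 4.31000 − (34.2544066)/(53.8649200) = 3.6740684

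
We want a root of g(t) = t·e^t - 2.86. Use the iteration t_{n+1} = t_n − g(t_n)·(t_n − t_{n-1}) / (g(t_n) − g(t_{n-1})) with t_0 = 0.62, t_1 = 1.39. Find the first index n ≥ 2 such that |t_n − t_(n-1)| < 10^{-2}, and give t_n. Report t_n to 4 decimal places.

g(0.62) = -1.707465, g(1.39) = 2.720642
t_2 = 1.390000 − 2.720642·(0.770000)/(4.428106) = 0.916910;  |Δ| = 0.473090
g(0.916910) = -0.566306
t_3 = 0.916910 − (-0.566306)·(-0.473090)/(-3.286948) = 0.998418;  |Δ| = 0.081508
g(0.998418) = -0.150308
t_4 = 0.998418 − (-0.150308)·(0.081508)/(0.415999) = 1.027869;  |Δ| = 0.029450
g(1.027869) = 0.012998
t_5 = 1.027869 − 0.012998·(0.029450)/(0.163305) = 1.025525;  |Δ| = 0.002344
|t_5 − t_4| = 0.002344 < 10^{-2}

n = 5, t_n = 1.0255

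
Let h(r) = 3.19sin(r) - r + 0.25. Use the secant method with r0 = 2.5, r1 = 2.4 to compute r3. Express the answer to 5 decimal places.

2.40141

h(2.5) = -0.3408739, h(2.4) = 0.0047275
r2 = 2.4000000 − 0.0047275·(2.4000000 − 2.5000000) / (0.0047275 − (-0.3408739)) = 2.4000000 − (-0.0004728)/(0.3456014) = 2.4013679
h(2.4013679) = 0.0001399
r3 = 2.4013679 − 0.0001399·(2.4013679 − 2.4000000) / (0.0001399 − 0.0047275) = 2.4013679 − (0.0000002)/(-0.0045877) = 2.4014096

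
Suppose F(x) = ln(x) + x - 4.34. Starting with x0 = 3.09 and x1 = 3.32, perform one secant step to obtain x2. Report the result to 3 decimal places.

F(3.09) = -0.12183, F(3.32) = 0.17996
x2 = 3.32000 − 0.17996·(3.32000 − 3.09000) / (0.17996 − (-0.12183)) = 3.32000 − (0.04139)/(0.30179) = 3.18285

3.183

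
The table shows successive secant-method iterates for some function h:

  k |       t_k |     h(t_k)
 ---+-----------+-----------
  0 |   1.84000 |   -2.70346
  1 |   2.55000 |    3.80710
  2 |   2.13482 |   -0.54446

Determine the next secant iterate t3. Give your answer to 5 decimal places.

t3 = 2.13482 − (-0.54446)·(2.13482 − 2.55000) / (-0.54446 − 3.80710)
   = 2.13482 − (0.2260489)/(-4.3515600) = 2.1867666

2.18677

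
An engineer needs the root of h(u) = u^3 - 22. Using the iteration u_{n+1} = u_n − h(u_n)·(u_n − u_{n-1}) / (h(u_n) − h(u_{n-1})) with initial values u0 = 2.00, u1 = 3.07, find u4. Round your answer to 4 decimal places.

h(2.00) = -14.000000, h(3.07) = 6.934443
u2 = 3.070000 − 6.934443·(3.070000 − 2.000000) / (6.934443 − (-14.000000)) = 3.070000 − (7.419854)/(20.934443) = 2.715567
h(2.715567) = -1.974579
u3 = 2.715567 − (-1.974579)·(2.715567 − 3.070000) / (-1.974579 − 6.934443) = 2.715567 − (0.699856)/(-8.909022) = 2.794123
h(2.794123) = -0.185937
u4 = 2.794123 − (-0.185937)·(2.794123 − 2.715567) / (-0.185937 − (-1.974579)) = 2.794123 − (-0.014606)/(1.788643) = 2.802289

2.8023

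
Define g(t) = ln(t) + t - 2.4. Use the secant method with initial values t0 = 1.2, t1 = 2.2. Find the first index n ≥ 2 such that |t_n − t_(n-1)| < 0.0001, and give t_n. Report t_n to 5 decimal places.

g(1.2) = -1.0176784, g(2.2) = 0.5884574
t2 = 2.2000000 − 0.5884574·(1.0000000)/(1.6061358) = 1.8336192;  |Δ| = 0.3663808
g(1.8336192) = 0.0399109
t3 = 1.8336192 − 0.0399109·(-0.3663808)/(-0.5485465) = 1.8069622;  |Δ| = 0.0266570
g(1.8069622) = -0.0013907
t4 = 1.8069622 − (-0.0013907)·(-0.0266570)/(-0.0413016) = 1.8078598;  |Δ| = 0.0008976
g(1.8078598) = 0.0000035
t5 = 1.8078598 − 0.0000035·(0.0008976)/(0.0013942) = 1.8078575;  |Δ| = 0.0000023
|t5 − t4| = 0.0000023 < 0.0001

n = 5, t_n = 1.80786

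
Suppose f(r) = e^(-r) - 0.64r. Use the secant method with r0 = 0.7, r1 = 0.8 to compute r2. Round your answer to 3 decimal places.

f(0.7) = 0.04859, f(0.8) = -0.06267
r2 = 0.80000 − (-0.06267)·(0.80000 − 0.70000) / (-0.06267 − 0.04859) = 0.80000 − (-0.00627)/(-0.11126) = 0.74367

0.744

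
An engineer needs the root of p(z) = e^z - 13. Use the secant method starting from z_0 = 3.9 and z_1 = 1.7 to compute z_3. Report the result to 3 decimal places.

2.832

p(3.9) = 36.40245, p(1.7) = -7.52605
z_2 = 1.70000 − (-7.52605)·(1.70000 − 3.90000) / (-7.52605 − 36.40245) = 1.70000 − (16.55732)/(-43.92850) = 2.07692
p(2.07692) = -5.02019
z_3 = 2.07692 − (-5.02019)·(2.07692 − 1.70000) / (-5.02019 − (-7.52605)) = 2.07692 − (-1.89218)/(2.50587) = 2.83202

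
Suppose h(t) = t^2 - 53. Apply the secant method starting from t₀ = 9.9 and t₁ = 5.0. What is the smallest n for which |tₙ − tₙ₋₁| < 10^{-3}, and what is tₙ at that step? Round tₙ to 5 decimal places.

h(9.9) = 45.0100000, h(5.0) = -28.0000000
t₂ = 5.0000000 − (-28.0000000)·(-4.9000000)/(-73.0100000) = 6.8791946;  |Δ| = 1.8791946
h(6.8791946) = -5.6766812
t₃ = 6.8791946 − (-5.6766812)·(1.8791946)/(22.3233188) = 7.3570621;  |Δ| = 0.4778675
h(7.3570621) = 1.1263634
t₄ = 7.3570621 − 1.1263634·(0.4778675)/(6.8030447) = 7.2779428;  |Δ| = 0.0791194
h(7.2779428) = -0.0315487
t₅ = 7.2779428 − (-0.0315487)·(-0.0791194)/(-1.1579121) = 7.2800985;  |Δ| = 0.0021557
h(7.2800985) = -0.0001659
t₆ = 7.2800985 − (-0.0001659)·(0.0021557)/(0.0313828) = 7.2801099;  |Δ| = 0.0000114
|t₆ − t₅| = 0.0000114 < 10^{-3}

n = 6, tₙ = 7.28011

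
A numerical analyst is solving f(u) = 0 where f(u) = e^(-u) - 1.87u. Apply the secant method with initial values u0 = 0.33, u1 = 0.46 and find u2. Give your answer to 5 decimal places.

0.37002

f(0.33) = 0.1018237, f(0.46) = -0.2289164
u2 = 0.4600000 − (-0.2289164)·(0.4600000 − 0.3300000) / (-0.2289164 − 0.1018237) = 0.4600000 − (-0.0297591)/(-0.3307401) = 0.3700226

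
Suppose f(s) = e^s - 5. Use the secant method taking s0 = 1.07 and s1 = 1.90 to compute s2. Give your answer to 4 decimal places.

1.5289

f(1.07) = -2.084621, f(1.90) = 1.685894
s2 = 1.900000 − 1.685894·(1.900000 − 1.070000) / (1.685894 − (-2.084621)) = 1.900000 − (1.399292)/(3.770515) = 1.528886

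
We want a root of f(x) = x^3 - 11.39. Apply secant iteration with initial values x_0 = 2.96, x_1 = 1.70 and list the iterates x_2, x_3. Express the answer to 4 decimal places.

2.0882, 2.2997

f(2.96) = 14.544336, f(1.70) = -6.477000
x_2 = 1.700000 − (-6.477000)·(1.700000 − 2.960000) / (-6.477000 − 14.544336) = 1.700000 − (8.161020)/(-21.021336) = 2.088226
f(2.088226) = -2.283904
x_3 = 2.088226 − (-2.283904)·(2.088226 − 1.700000) / (-2.283904 − (-6.477000)) = 2.088226 − (-0.886670)/(4.193096) = 2.299685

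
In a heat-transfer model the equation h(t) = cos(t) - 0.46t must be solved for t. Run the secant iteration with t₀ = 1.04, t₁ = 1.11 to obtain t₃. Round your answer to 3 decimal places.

1.061

h(1.04) = 0.02782, h(1.11) = -0.06594
t₂ = 1.11000 − (-0.06594)·(1.11000 − 1.04000) / (-0.06594 − 0.02782) = 1.11000 − (-0.00462)/(-0.09376) = 1.06077
h(1.06077) = 0.00025
t₃ = 1.06077 − 0.00025·(1.06077 − 1.11000) / (0.00025 − (-0.06594)) = 1.06077 − (-0.00001)/(0.06618) = 1.06095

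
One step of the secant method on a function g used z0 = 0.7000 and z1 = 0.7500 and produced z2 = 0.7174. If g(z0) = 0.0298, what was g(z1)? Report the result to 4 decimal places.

The secant line through (0.7000, 0.0298) and (0.7500, g(z1)) crosses zero at z2 = 0.7174.
So (0.7000, 0.0298), (0.7500, g(z1)), (0.7174, 0) are collinear:
g(z1) = 0.0298 · (0.7500 − 0.7174) / (0.7000 − 0.7174) = 0.0298 · (0.032600)/(-0.017400) = -0.055832

-0.0558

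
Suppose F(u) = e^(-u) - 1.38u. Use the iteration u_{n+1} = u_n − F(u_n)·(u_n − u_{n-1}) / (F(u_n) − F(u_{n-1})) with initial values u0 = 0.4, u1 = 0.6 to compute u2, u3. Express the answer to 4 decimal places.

F(0.4) = 0.118320, F(0.6) = -0.279188
u2 = 0.600000 − (-0.279188)·(0.600000 − 0.400000) / (-0.279188 − 0.118320) = 0.600000 − (-0.055838)/(-0.397508) = 0.459531
F(0.459531) = -0.002573
u3 = 0.459531 − (-0.002573)·(0.459531 − 0.600000) / (-0.002573 − (-0.279188)) = 0.459531 − (0.000361)/(0.276616) = 0.458224

0.4595, 0.4582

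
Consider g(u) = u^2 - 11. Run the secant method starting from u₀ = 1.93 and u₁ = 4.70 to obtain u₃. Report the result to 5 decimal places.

g(1.93) = -7.2751000, g(4.70) = 11.0900000
u₂ = 4.7000000 − 11.0900000·(4.7000000 − 1.9300000) / (11.0900000 − (-7.2751000)) = 4.7000000 − (30.7193000)/(18.3651000) = 3.0273002
g(3.0273002) = -1.8354538
u₃ = 3.0273002 − (-1.8354538)·(3.0273002 − 4.7000000) / (-1.8354538 − 11.0900000) = 3.0273002 − (3.0701633)/(-12.9254538) = 3.2648286

3.26483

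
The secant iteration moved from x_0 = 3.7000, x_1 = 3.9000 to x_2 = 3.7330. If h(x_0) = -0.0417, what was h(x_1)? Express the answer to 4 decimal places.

The secant line through (3.7000, -0.0417) and (3.9000, h(x_1)) crosses zero at x_2 = 3.7330.
So (3.7000, -0.0417), (3.9000, h(x_1)), (3.7330, 0) are collinear:
h(x_1) = -0.0417 · (3.9000 − 3.7330) / (3.7000 − 3.7330) = -0.0417 · (0.167000)/(-0.033000) = 0.211027

0.2110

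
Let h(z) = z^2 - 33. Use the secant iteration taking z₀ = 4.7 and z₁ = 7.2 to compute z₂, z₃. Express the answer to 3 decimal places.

h(4.7) = -10.91000, h(7.2) = 18.84000
z₂ = 7.20000 − 18.84000·(7.20000 − 4.70000) / (18.84000 − (-10.91000)) = 7.20000 − (47.10000)/(29.75000) = 5.61681
h(5.61681) = -1.45148
z₃ = 5.61681 − (-1.45148)·(5.61681 − 7.20000) / (-1.45148 − 18.84000) = 5.61681 − (2.29798)/(-20.29148) = 5.73006

5.617, 5.730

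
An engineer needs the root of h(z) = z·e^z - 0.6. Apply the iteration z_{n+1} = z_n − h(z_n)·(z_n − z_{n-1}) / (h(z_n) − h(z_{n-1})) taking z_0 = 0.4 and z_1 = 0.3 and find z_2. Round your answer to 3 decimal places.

h(0.4) = -0.00327, h(0.3) = -0.19504
z_2 = 0.30000 − (-0.19504)·(0.30000 − 0.40000) / (-0.19504 − (-0.00327)) = 0.30000 − (0.01950)/(-0.19177) = 0.40171

0.402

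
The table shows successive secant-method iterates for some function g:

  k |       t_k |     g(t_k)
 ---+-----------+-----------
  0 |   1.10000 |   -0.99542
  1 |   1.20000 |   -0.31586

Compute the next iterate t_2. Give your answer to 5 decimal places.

1.24648

t_2 = 1.20000 − (-0.31586)·(1.20000 − 1.10000) / (-0.31586 − (-0.99542))
   = 1.20000 − (-0.0315860)/(0.6795600) = 1.2464801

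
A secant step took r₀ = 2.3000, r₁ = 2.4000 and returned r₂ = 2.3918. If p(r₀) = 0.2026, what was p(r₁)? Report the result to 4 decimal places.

The secant line through (2.3000, 0.2026) and (2.4000, p(r₁)) crosses zero at r₂ = 2.3918.
So (2.3000, 0.2026), (2.4000, p(r₁)), (2.3918, 0) are collinear:
p(r₁) = 0.2026 · (2.4000 − 2.3918) / (2.3000 − 2.3918) = 0.2026 · (0.008200)/(-0.091800) = -0.018097

-0.0181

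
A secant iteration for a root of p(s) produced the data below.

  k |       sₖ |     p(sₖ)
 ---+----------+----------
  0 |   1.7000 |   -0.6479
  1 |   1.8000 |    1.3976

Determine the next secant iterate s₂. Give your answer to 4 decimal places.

1.7317

s₂ = 1.8000 − 1.3976·(1.8000 − 1.7000) / (1.3976 − (-0.6479))
   = 1.8000 − (0.139760)/(2.045500) = 1.731674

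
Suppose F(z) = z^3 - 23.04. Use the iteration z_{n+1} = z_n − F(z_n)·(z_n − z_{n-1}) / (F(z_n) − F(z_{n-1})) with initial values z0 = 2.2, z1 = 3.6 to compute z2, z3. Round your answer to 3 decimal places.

F(2.2) = -12.39200, F(3.6) = 23.61600
z2 = 3.60000 − 23.61600·(3.60000 − 2.20000) / (23.61600 − (-12.39200)) = 3.60000 − (33.06240)/(36.00800) = 2.68180
F(2.68180) = -3.75227
z3 = 2.68180 − (-3.75227)·(2.68180 − 3.60000) / (-3.75227 − 23.61600) = 2.68180 − (3.44532)/(-27.36827) = 2.80769

2.682, 2.808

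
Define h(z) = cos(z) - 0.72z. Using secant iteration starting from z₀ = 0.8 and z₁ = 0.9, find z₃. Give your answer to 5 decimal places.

h(0.8) = 0.1207067, h(0.9) = -0.0263900
z₂ = 0.9000000 − (-0.0263900)·(0.9000000 − 0.8000000) / (-0.0263900 − 0.1207067) = 0.9000000 − (-0.0026390)/(-0.1470967) = 0.8820594
h(0.8820594) = 0.0004798
z₃ = 0.8820594 − 0.0004798·(0.8820594 − 0.9000000) / (0.0004798 − (-0.0263900)) = 0.8820594 − (-0.0000086)/(0.0268698) = 0.8823797

0.88238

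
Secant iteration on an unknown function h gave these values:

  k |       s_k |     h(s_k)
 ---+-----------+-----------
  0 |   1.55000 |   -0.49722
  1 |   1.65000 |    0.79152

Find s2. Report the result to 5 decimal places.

1.58858

s2 = 1.65000 − 0.79152·(1.65000 − 1.55000) / (0.79152 − (-0.49722))
   = 1.65000 − (0.0791520)/(1.2887400) = 1.5885819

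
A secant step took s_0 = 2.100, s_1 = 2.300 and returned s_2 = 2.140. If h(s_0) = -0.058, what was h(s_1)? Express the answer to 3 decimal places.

The secant line through (2.100, -0.058) and (2.300, h(s_1)) crosses zero at s_2 = 2.140.
So (2.100, -0.058), (2.300, h(s_1)), (2.140, 0) are collinear:
h(s_1) = -0.058 · (2.300 − 2.140) / (2.100 − 2.140) = -0.058 · (0.16000)/(-0.04000) = 0.23200

0.232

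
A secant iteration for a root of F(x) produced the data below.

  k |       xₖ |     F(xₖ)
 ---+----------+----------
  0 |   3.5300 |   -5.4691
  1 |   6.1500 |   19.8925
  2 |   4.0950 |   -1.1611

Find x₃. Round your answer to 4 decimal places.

4.2083

x₃ = 4.0950 − (-1.1611)·(4.0950 − 6.1500) / (-1.1611 − 19.8925)
   = 4.0950 − (2.386061)/(-21.053600) = 4.208333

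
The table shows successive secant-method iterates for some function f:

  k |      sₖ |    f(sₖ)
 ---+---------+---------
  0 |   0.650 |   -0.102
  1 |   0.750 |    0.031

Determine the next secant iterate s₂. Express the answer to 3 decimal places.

0.727

s₂ = 0.750 − 0.031·(0.750 − 0.650) / (0.031 − (-0.102))
   = 0.750 − (0.00310)/(0.13300) = 0.72669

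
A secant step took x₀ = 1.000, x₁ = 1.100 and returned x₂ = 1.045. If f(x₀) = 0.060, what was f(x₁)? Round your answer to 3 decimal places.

The secant line through (1.000, 0.060) and (1.100, f(x₁)) crosses zero at x₂ = 1.045.
So (1.000, 0.060), (1.100, f(x₁)), (1.045, 0) are collinear:
f(x₁) = 0.060 · (1.100 − 1.045) / (1.000 − 1.045) = 0.060 · (0.05500)/(-0.04500) = -0.07333

-0.073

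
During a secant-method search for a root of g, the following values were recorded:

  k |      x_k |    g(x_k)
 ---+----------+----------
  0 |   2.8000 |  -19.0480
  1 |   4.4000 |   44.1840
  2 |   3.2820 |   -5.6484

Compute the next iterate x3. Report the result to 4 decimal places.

x3 = 3.2820 − (-5.6484)·(3.2820 − 4.4000) / (-5.6484 − 44.1840)
   = 3.2820 − (6.314911)/(-49.832400) = 3.408723

3.4087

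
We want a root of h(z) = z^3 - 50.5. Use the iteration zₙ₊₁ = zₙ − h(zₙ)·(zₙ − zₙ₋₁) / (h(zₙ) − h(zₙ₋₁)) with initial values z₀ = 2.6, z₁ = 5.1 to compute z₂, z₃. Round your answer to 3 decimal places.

h(2.6) = -32.92400, h(5.1) = 82.15100
z₂ = 5.10000 − 82.15100·(5.10000 − 2.60000) / (82.15100 − (-32.92400)) = 5.10000 − (205.37750)/(115.07500) = 3.31527
h(3.31527) = -14.06173
z₃ = 3.31527 − (-14.06173)·(3.31527 − 5.10000) / (-14.06173 − 82.15100) = 3.31527 − (25.09635)/(-96.21273) = 3.57611

3.315, 3.576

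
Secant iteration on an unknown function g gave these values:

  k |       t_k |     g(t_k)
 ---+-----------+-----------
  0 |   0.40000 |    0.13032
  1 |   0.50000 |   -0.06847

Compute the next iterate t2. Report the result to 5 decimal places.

0.46556

t2 = 0.50000 − (-0.06847)·(0.50000 − 0.40000) / (-0.06847 − 0.13032)
   = 0.50000 − (-0.0068470)/(-0.1987900) = 0.4655566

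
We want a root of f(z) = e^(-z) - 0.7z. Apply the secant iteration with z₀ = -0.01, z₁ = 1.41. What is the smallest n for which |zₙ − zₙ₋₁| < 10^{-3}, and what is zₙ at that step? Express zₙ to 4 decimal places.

n = 5, zₙ = 0.7055

f(-0.01) = 1.017050, f(1.41) = -0.742857
z₂ = 1.410000 − (-0.742857)·(1.420000)/(-1.759907) = 0.810618;  |Δ| = 0.599382
f(0.810618) = -0.122849
z₃ = 0.810618 − (-0.122849)·(-0.599382)/(0.620007) = 0.691855;  |Δ| = 0.118763
f(0.691855) = 0.016348
z₄ = 0.691855 − 0.016348·(-0.118763)/(0.139197) = 0.705803;  |Δ| = 0.013948
f(0.705803) = -0.000350
z₅ = 0.705803 − (-0.000350)·(0.013948)/(-0.016698) = 0.705511;  |Δ| = 0.000293
|z₅ − z₄| = 0.000293 < 10^{-3}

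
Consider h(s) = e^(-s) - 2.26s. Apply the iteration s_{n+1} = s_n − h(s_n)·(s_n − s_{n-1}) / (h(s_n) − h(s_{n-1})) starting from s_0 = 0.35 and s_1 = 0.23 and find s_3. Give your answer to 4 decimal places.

h(0.35) = -0.086312, h(0.23) = 0.274734
s_2 = 0.230000 − 0.274734·(0.230000 − 0.350000) / (0.274734 − (-0.086312)) = 0.230000 − (-0.032968)/(0.361046) = 0.321313
h(0.321313) = -0.000970
s_3 = 0.321313 − (-0.000970)·(0.321313 − 0.230000) / (-0.000970 − 0.274734) = 0.321313 − (-0.000089)/(-0.275704) = 0.320991

0.3210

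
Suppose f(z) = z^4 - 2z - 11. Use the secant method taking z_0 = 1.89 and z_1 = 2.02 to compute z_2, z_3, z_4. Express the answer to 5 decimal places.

f(1.89) = -2.0201016, f(2.02) = 1.6096642
z_2 = 2.0200000 − 1.6096642·(2.0200000 − 1.8900000) / (1.6096642 − (-2.0201016)) = 2.0200000 − (0.2092563)/(3.6297658) = 1.9623499
f(1.9623499) = -0.0959071
z_3 = 1.9623499 − (-0.0959071)·(1.9623499 − 2.0200000) / (-0.0959071 − 1.6096642) = 1.9623499 − (0.0055291)/(-1.7055713) = 1.9655917
f(1.9655917) = -0.0041601
z_4 = 1.9655917 − (-0.0041601)·(1.9655917 − 1.9623499) / (-0.0041601 − (-0.0959071)) = 1.9655917 − (-0.0000135)/(0.0917470) = 1.9657387

1.96235, 1.96559, 1.96574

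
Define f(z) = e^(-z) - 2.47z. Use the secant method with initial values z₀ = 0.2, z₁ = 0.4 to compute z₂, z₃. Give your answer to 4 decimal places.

0.3011, 0.2999

f(0.2) = 0.324731, f(0.4) = -0.317680
z₂ = 0.400000 − (-0.317680)·(0.400000 − 0.200000) / (-0.317680 − 0.324731) = 0.400000 − (-0.063536)/(-0.642411) = 0.301098
f(0.301098) = -0.003705
z₃ = 0.301098 − (-0.003705)·(0.301098 − 0.400000) / (-0.003705 − (-0.317680)) = 0.301098 − (0.000366)/(0.313975) = 0.299930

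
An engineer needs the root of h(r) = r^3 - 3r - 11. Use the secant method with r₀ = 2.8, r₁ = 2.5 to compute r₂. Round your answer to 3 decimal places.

h(2.8) = 2.55200, h(2.5) = -2.87500
r₂ = 2.50000 − (-2.87500)·(2.50000 − 2.80000) / (-2.87500 − 2.55200) = 2.50000 − (0.86250)/(-5.42700) = 2.65893

2.659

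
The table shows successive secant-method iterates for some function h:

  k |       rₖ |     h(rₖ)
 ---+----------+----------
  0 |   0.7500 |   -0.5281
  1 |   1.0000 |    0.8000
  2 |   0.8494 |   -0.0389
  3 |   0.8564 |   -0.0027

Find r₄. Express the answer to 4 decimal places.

0.8569

r₄ = 0.8564 − (-0.0027)·(0.8564 − 0.8494) / (-0.0027 − (-0.0389))
   = 0.8564 − (-0.000019)/(0.036200) = 0.856922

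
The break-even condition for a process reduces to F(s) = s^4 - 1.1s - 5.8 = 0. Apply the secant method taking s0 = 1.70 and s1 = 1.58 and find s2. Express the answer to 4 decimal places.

F(1.70) = 0.682100, F(1.58) = -1.305987
s2 = 1.580000 − (-1.305987)·(1.580000 − 1.700000) / (-1.305987 − 0.682100) = 1.580000 − (0.156718)/(-1.988087) = 1.658829

1.6588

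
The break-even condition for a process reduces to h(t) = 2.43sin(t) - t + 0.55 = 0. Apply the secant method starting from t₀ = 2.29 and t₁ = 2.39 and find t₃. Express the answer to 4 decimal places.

h(2.29) = 0.088163, h(2.39) = -0.180788
t₂ = 2.390000 − (-0.180788)·(2.390000 − 2.290000) / (-0.180788 − 0.088163) = 2.390000 − (-0.018079)/(-0.268951) = 2.322780
h(2.322780) = 0.001934
t₃ = 2.322780 − 0.001934·(2.322780 − 2.390000) / (0.001934 − (-0.180788)) = 2.322780 − (-0.000130)/(0.182722) = 2.323492

2.3235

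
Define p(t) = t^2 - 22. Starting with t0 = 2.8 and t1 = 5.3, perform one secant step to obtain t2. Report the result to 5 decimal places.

p(2.8) = -14.1600000, p(5.3) = 6.0900000
t2 = 5.3000000 − 6.0900000·(5.3000000 − 2.8000000) / (6.0900000 − (-14.1600000)) = 5.3000000 − (15.2250000)/(20.2500000) = 4.5481481

4.54815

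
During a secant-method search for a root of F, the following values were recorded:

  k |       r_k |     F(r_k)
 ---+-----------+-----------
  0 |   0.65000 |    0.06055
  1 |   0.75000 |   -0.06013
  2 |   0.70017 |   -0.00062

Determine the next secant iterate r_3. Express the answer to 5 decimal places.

r_3 = 0.70017 − (-0.00062)·(0.70017 − 0.75000) / (-0.00062 − (-0.06013))
   = 0.70017 − (0.0000309)/(0.0595100) = 0.6996509

0.69965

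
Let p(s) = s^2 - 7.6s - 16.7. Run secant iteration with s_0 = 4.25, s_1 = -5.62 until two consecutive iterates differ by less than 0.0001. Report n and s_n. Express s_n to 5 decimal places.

p(4.25) = -30.9375000, p(-5.62) = 57.5964000
s_2 = -5.6200000 − 57.5964000·(-9.8700000)/(88.5339000) = 0.8010033;  |Δ| = 6.4210033
p(0.8010033) = -22.1460191
s_3 = 0.8010033 − (-22.1460191)·(6.4210033)/(-79.7424191) = -0.9822340;  |Δ| = 1.7832374
p(-0.9822340) = -8.2702376
s_4 = -0.9822340 − (-8.2702376)·(-1.7832374)/(13.8757814) = -2.0450785;  |Δ| = 1.0628444
p(-2.0450785) = 3.0249422
s_5 = -2.0450785 − 3.0249422·(-1.0628444)/(11.2951798) = -1.7604400;  |Δ| = 0.2846385
p(-1.7604400) = -0.2215074
s_6 = -1.7604400 − (-0.2215074)·(0.2846385)/(-3.2464495) = -1.7798610;  |Δ| = 0.0194211
p(-1.7798610) = -0.0051508
s_7 = -1.7798610 − (-0.0051508)·(-0.0194211)/(0.2163566) = -1.7803234;  |Δ| = 0.0004624
p(-1.7803234) = 0.0000092
s_8 = -1.7803234 − 0.0000092·(-0.0004624)/(0.0051600) = -1.7803226;  |Δ| = 0.0000008
|s_8 − s_7| = 0.0000008 < 0.0001

n = 8, s_n = -1.78032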